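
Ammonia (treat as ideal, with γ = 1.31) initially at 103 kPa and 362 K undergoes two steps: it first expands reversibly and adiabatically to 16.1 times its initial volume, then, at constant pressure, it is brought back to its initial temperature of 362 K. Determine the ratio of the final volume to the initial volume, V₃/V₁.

V₃/V₁ ≈ 38.1

Adiabatic step: V₂/V₁ = 16.1; T₂ = T₁·(1/16.1)^(0.31) = 153 K.
Isobaric step: V₃/V₂ = T₃/T₂ = 362/153.
V₃/V₁ = (V₂/V₁)(V₃/V₂) = 16.1 × (362/153) = 38.1.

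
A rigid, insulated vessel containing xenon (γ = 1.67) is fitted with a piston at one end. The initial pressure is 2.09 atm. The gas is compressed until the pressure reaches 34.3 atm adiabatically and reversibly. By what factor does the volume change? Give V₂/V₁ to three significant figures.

From PV^γ = const, V₂/V₁ = (P₁/P₂)^(1/γ).
V₂/V₁ = (2.09/34.3)^(0.599) = 0.1872.

V₂/V₁ ≈ 0.187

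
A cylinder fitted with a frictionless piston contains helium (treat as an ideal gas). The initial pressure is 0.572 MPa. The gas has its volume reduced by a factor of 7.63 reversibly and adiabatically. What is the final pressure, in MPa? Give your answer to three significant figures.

P₂ ≈ 16.9 MPa

Since PV^γ is constant along a reversible adiabat, P₂ = P₁ (V₁/V₂)^γ.
For a monatomic ideal gas γ = 5/3.
P₂ = 0.572 × 7.63^(5/3) = 16.91 MPa.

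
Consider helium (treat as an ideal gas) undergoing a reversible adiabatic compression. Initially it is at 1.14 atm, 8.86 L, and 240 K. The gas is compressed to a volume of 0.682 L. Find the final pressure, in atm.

Adiabatic: P₁V₁^γ = P₂V₂^γ ⇒ P₂ = P₁ (V₁/V₂)^γ.
γ = 5/3 for a monatomic ideal gas.
P₂ = 1.14 × (8.86/0.682)^(5/3) = 81.84 atm.

P₂ ≈ 81.8 atm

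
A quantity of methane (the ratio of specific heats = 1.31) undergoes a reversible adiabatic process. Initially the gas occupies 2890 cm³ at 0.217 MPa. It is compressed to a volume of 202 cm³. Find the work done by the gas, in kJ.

W ≈ -2.59 kJ

P₂ = P₁(V₁/V₂)^γ = 0.217×(2890/202)^(1.31) = 7.083 MPa.
For a reversible adiabat, W_by_gas = (P₁V₁ − P₂V₂)/(γ−1).
W_by = (217000×0.00289 − 7.083×10^6×0.000202) / (0.31) = -2592 J.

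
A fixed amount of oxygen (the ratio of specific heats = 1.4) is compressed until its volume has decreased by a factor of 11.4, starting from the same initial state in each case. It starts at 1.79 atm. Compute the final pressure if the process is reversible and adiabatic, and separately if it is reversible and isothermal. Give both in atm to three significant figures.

adiabatic: 54.0 atm; isothermal: 20.4 atm

Isothermal: P₂ = P₁(V₁/V₂) = 1.79×11.4 = 20.41 atm.
Adiabatic: P₂ = P₁(V₁/V₂)^γ = 1.79×11.4^(1.4) = 54.02 atm.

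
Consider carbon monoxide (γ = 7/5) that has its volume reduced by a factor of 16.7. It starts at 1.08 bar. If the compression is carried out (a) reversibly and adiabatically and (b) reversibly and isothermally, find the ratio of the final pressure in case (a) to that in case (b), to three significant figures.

Isothermal: P_b = P₁(V₁/V₂) = 1.08×16.7.
Adiabatic: P_a = P₁(V₁/V₂)^γ = 1.08×16.7^(7/5).
P_a/P_b = (V₁/V₂)^(γ−1) = 16.7^(2/5) = 3.084.

P_adiabatic / P_isothermal ≈ 3.08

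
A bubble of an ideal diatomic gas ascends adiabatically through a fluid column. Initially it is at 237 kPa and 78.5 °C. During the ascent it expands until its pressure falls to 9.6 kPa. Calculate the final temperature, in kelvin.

T₂ ≈ 141 K

Adiabatic: T₂/T₁ = (P₂/P₁)^((γ−1)/γ).
For a diatomic ideal gas γ = 7/5, so (γ−1)/γ = 2/7.
T₁ = 78.5 °C = 351.6 K.
T₂ = 351.6 × (9.6/237)^(2/7) = 140.7 K.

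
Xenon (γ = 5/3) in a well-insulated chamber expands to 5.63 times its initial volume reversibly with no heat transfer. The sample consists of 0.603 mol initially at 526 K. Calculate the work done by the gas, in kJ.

For a reversible adiabat TV^(γ−1) is constant, so T₂ = T₁ (V₁/V₂)^(γ−1).
T₂ = 526 × (1/5.63)^(2/3) = 166.2 K.
Q = 0, so ΔU = W_on_gas = nCᵥΔT with Cᵥ = R/(γ−1) = 12.47 J/(mol·K).
ΔU = 0.603 × 12.47 × (166.2 − 526) = -2706 J.
Work done by the gas = −ΔU = 2706 J.

W ≈ 2.71 kJ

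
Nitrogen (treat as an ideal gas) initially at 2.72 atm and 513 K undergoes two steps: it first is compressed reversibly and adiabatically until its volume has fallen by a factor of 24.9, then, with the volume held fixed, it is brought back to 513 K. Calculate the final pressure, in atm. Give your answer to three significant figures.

P₃ ≈ 67.7 atm

For a diatomic ideal gas γ = 7/5.
Adiabatic step (PV^γ = const): P₂ = 2.72×24.9^(7/5) = 245 atm; T₂ = 513×24.9^(2/5) = 1856 K.
Isochoric: P₃ = P₂(T₃/T₂) = 245 × (513/1856) = 67.73 atm.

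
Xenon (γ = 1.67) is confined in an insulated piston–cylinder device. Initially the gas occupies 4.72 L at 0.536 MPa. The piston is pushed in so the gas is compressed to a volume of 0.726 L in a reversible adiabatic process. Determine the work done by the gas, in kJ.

P₂ = P₁(V₁/V₂)^γ = 0.536×(4.72/0.726)^(1.67) = 12.21 MPa.
For a reversible adiabat, W_by_gas = (P₁V₁ − P₂V₂)/(γ−1).
W_by = (536000×0.00472 − 1.221×10^7×0.000726) / (0.67) = -9460 J.

W ≈ -9.46 kJ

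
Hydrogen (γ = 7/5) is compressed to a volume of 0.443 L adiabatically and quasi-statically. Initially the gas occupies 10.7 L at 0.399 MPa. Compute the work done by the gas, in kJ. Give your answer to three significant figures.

P₂ = P₁(V₁/V₂)^γ = 0.399×(10.7/0.443)^(7/5) = 34.45 MPa.
For a reversible adiabat, W_by_gas = (P₁V₁ − P₂V₂)/(γ−1).
W_by = (399000×0.0107 − 3.445×10^7×0.000443) / (2/5) = -27480 J.

W ≈ -27.5 kJ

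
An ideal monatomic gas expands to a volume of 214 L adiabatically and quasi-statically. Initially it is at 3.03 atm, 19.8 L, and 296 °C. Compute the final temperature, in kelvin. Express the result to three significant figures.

T₂ ≈ 116 K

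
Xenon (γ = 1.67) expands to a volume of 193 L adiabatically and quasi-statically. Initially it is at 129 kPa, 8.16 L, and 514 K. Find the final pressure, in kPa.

Adiabatic: P₁V₁^γ = P₂V₂^γ ⇒ P₂ = P₁ (V₁/V₂)^γ.
P₂ = 129 × (8.16/193)^(1.67) = 0.655 kPa.

P₂ ≈ 0.655 kPa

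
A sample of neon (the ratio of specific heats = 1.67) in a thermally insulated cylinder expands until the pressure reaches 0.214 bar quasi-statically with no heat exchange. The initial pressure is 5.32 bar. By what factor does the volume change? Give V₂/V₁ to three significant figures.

V₂/V₁ ≈ 6.85

From PV^γ = const, V₂/V₁ = (P₁/P₂)^(1/γ).
V₂/V₁ = (5.32/0.214)^(0.599) = 6.849.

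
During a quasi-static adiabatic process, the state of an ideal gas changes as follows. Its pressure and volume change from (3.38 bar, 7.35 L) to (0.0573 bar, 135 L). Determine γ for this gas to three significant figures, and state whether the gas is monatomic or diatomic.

γ ≈ 1.40; diatomic

PV^γ = const ⇒ γ = ln(P₂/P₁) / ln(V₁/V₂).
γ = ln(0.0573/3.38) / ln(7.35/135) = 1.401.
γ ≈ 1.40 is close to 7/5, so the gas is diatomic.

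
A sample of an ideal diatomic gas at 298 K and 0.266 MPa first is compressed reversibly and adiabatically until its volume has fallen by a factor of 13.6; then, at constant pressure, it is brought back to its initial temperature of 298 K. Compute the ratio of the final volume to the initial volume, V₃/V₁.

V₃/V₁ ≈ 0.0259

For a diatomic ideal gas γ = 7/5.
Adiabatic step: V₂/V₁ = 0.07353; T₂ = T₁·13.6^(2/5) = 846.5 K.
Isobaric step: V₃/V₂ = T₃/T₂ = 298/846.5.
V₃/V₁ = (V₂/V₁)(V₃/V₂) = 0.07353 × (298/846.5) = 0.02588.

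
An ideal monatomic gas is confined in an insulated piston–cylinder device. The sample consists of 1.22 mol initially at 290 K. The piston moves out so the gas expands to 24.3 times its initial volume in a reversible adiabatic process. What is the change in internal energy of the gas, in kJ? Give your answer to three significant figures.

For a reversible adiabat TV^(γ−1) is constant, so T₂ = T₁ (V₁/V₂)^(γ−1).
γ = 5/3 for a monatomic ideal gas, so γ−1 = 2/3.
T₂ = 290 × (1/24.3)^(2/3) = 34.57 K.
Q = 0, so ΔU = W_on_gas = nCᵥΔT with Cᵥ = R/(γ−1) = 12.47 J/(mol·K).
ΔU = 1.22 × 12.47 × (34.57 − 290) = -3886 J.

ΔU ≈ -3.89 kJ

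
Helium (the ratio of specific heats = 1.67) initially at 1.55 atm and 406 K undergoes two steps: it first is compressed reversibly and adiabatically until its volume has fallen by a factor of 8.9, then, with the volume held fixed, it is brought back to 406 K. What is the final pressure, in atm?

P₃ ≈ 13.8 atm

Adiabatic step (PV^γ = const): P₂ = 1.55×8.9^(1.67) = 59.68 atm; T₂ = 406×8.9^(0.67) = 1756 K.
Isochoric: P₃ = P₂(T₃/T₂) = 59.68 × (406/1756) = 13.79 atm.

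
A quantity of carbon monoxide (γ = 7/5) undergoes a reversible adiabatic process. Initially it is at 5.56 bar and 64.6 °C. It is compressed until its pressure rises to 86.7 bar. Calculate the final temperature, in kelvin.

T₂ ≈ 740 K

Along an adiabat T P^((1−γ)/γ) is constant, so T₂ = T₁ (P₂/P₁)^((γ−1)/γ).
T₁ = 64.6 °C = 337.8 K.
T₂ = 337.8 × (86.7/5.56)^(2/7) = 740.3 K.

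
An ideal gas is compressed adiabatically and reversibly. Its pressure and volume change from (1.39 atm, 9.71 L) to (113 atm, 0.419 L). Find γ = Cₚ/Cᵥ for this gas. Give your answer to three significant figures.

γ ≈ 1.40

PV^γ = const ⇒ γ = ln(P₂/P₁) / ln(V₁/V₂).
γ = ln(113/1.39) / ln(9.71/0.419) = 1.399.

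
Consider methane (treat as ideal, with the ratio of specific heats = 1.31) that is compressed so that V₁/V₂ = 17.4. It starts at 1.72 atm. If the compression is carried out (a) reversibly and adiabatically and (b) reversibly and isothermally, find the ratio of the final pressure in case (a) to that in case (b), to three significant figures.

P_adiabatic / P_isothermal ≈ 2.42

Isothermal: P_b = P₁(V₁/V₂) = 1.72×17.4.
Adiabatic: P_a = P₁(V₁/V₂)^γ = 1.72×17.4^(1.31).
P_a/P_b = (V₁/V₂)^(γ−1) = 17.4^(0.31) = 2.424.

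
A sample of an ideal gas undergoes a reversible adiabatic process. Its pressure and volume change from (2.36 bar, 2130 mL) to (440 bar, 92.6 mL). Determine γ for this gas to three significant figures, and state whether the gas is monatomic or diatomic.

γ ≈ 1.67; monatomic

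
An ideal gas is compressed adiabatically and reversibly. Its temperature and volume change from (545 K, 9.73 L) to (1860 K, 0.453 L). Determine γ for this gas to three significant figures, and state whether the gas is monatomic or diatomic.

γ ≈ 1.40; diatomic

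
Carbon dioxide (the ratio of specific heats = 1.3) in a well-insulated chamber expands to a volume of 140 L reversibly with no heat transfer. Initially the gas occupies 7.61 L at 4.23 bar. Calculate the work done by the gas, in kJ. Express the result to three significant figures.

P₂ = P₁(V₁/V₂)^γ = 4.23×(7.61/140)^(1.3) = 0.09598 bar.
For a reversible adiabat, W_by_gas = (P₁V₁ − P₂V₂)/(γ−1).
W_by = (423000×0.00761 − 9598×0.14) / (0.3) = 6251 J.

W ≈ 6.25 kJ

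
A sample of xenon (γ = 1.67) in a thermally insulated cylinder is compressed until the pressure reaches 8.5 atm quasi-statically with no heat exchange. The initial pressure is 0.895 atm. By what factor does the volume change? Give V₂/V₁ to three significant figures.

V₂/V₁ ≈ 0.260

From PV^γ = const, V₂/V₁ = (P₁/P₂)^(1/γ).
V₂/V₁ = (0.895/8.5)^(0.599) = 0.2598.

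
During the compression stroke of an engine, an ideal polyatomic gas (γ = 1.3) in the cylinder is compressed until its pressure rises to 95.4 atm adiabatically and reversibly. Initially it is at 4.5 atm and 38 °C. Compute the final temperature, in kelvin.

Adiabatic: T₂/T₁ = (P₂/P₁)^((γ−1)/γ).
T₁ = 38 °C = 311.1 K.
T₂ = 311.1 × (95.4/4.5)^(0.231) = 629.6 K.

T₂ ≈ 630 K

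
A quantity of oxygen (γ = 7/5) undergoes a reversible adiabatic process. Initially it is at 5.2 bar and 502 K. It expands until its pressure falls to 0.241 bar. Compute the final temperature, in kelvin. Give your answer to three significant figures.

T₂ ≈ 209 K

Adiabatic: T₂/T₁ = (P₂/P₁)^((γ−1)/γ).
T₂ = 502 × (0.241/5.2)^(2/7) = 208.7 K.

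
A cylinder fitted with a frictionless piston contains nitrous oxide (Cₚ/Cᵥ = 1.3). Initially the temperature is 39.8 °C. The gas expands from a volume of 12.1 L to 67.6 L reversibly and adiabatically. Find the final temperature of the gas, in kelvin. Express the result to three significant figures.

T₂ ≈ 187 K

For a reversible adiabat TV^(γ−1) is constant, so T₂ = T₁ (V₁/V₂)^(γ−1).
T₁ = 39.8 °C = 312.9 K.
T₂ = 312.9 × (12.1/67.6)^(0.3) = 186.8 K.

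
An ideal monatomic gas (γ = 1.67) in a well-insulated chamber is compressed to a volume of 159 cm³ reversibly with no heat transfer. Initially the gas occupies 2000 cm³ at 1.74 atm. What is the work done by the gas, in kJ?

W ≈ -2.34 kJ

P₂ = P₁(V₁/V₂)^γ = 1.74×(2000/159)^(1.67) = 119.4 atm.
For a reversible adiabat, W_by_gas = (P₁V₁ − P₂V₂)/(γ−1).
W_by = (176300×0.002 − 1.21×10^7×0.000159) / (0.67) = -2344 J.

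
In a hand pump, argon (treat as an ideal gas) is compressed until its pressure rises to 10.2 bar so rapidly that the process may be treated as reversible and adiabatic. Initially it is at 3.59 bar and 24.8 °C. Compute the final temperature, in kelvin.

Adiabatic: T₂/T₁ = (P₂/P₁)^((γ−1)/γ).
For a monatomic ideal gas γ = 5/3, so (γ−1)/γ = 2/5.
T₁ = 24.8 °C = 297.9 K.
T₂ = 297.9 × (10.2/3.59)^(2/5) = 452.4 K.

T₂ ≈ 452 K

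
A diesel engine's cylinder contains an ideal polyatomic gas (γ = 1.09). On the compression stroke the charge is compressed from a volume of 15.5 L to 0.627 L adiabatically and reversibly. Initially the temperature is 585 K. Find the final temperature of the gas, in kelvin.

T₂ ≈ 781 K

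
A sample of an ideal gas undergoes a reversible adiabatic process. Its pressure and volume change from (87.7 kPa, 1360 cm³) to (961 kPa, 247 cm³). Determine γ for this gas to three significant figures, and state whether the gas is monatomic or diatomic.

γ ≈ 1.40; diatomic

PV^γ = const ⇒ γ = ln(P₂/P₁) / ln(V₁/V₂).
γ = ln(961/87.7) / ln(1360/247) = 1.403.
γ ≈ 1.40 is close to 7/5, so the gas is diatomic.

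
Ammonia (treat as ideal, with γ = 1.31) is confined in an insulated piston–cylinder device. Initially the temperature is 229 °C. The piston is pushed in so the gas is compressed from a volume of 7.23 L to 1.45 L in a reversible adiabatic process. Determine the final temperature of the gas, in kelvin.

T₂ ≈ 826 K

Adiabatic: T₁V₁^(γ−1) = T₂V₂^(γ−1) ⇒ T₂ = T₁ (V₁/V₂)^(γ−1).
T₁ = 229 °C = 502.1 K.
T₂ = 502.1 × (7.23/1.45)^(0.31) = 826.3 K.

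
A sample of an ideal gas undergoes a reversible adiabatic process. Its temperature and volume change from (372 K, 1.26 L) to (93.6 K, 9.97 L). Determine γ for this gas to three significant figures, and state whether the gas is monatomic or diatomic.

TV^(γ−1) = const ⇒ γ − 1 = ln(T₂/T₁) / ln(V₁/V₂).
γ = 1 + ln(93.6/372) / ln(1.26/9.97) = 1.667.
γ ≈ 1.67 is close to 5/3, so the gas is monatomic.

γ ≈ 1.67; monatomic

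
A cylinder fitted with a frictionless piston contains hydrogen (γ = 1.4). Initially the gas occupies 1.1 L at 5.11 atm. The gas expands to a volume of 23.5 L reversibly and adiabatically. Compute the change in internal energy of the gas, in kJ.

P₂ = P₁(V₁/V₂)^γ = 5.11×(1.1/23.5)^(1.4) = 0.07029 atm.
For a reversible adiabat, W_by_gas = (P₁V₁ − P₂V₂)/(γ−1).
W_by = (517800×0.0011 − 7122×0.0235) / (0.4) = 1005 J.
Q = 0 ⇒ ΔU = −W_by = -1005 J.

ΔU ≈ -1.01 kJ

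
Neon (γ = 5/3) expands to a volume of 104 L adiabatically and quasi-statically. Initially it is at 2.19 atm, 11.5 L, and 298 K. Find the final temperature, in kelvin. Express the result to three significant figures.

For a reversible adiabat TV^(γ−1) is constant, so T₂ = T₁ (V₁/V₂)^(γ−1).
T₂ = 298 × (11.5/104)^(2/3) = 68.65 K.

T₂ ≈ 68.7 K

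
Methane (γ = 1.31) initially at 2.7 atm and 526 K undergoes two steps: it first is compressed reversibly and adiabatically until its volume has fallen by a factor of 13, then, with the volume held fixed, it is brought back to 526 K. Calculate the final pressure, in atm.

P₃ ≈ 35.1 atm

Adiabatic step (PV^γ = const): P₂ = 2.7×13^(1.31) = 77.74 atm; T₂ = 526×13^(0.31) = 1165 K.
Isochoric: P₃ = P₂(T₃/T₂) = 77.74 × (526/1165) = 35.1 atm.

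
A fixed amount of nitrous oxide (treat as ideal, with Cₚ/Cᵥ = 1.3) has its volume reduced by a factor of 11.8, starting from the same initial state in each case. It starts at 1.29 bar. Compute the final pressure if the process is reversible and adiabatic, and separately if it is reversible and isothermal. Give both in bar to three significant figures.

adiabatic: 31.9 bar; isothermal: 15.2 bar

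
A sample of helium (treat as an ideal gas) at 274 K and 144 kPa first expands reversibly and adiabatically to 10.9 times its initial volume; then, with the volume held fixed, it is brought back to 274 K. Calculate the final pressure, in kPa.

P₃ ≈ 13.2 kPa

For a monatomic ideal gas γ = 5/3.
Adiabatic step (PV^γ = const): P₂ = 144×(1/10.9)^(5/3) = 2.687 kPa; T₂ = 274×(1/10.9)^(2/3) = 55.74 K.
Isochoric: P₃ = P₂(T₃/T₂) = 2.687 × (274/55.74) = 13.21 kPa.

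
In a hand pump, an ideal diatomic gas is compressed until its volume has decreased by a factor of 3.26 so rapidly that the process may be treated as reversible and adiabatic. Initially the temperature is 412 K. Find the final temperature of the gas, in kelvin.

Adiabatic: T₁V₁^(γ−1) = T₂V₂^(γ−1) ⇒ T₂ = T₁ (V₁/V₂)^(γ−1).
For a diatomic ideal gas γ = 7/5, so γ−1 = 2/5.
T₂ = 412 × 3.26^(2/5) = 661 K.

T₂ ≈ 661 K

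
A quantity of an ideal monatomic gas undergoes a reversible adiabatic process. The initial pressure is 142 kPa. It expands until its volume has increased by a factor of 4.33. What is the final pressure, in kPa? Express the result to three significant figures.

Adiabatic: P₁V₁^γ = P₂V₂^γ ⇒ P₂ = P₁ (V₁/V₂)^γ.
For a monatomic ideal gas γ = 5/3.
P₂ = 142 × (1/4.33)^(5/3) = 12.34 kPa.

P₂ ≈ 12.3 kPa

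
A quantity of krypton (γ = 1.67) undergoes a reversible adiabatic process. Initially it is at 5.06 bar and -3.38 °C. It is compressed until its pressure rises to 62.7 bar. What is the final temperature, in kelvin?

Along an adiabat T P^((1−γ)/γ) is constant, so T₂ = T₁ (P₂/P₁)^((γ−1)/γ).
T₁ = -3.38 °C = 269.8 K.
T₂ = 269.8 × (62.7/5.06)^(0.401) = 740.5 K.

T₂ ≈ 741 K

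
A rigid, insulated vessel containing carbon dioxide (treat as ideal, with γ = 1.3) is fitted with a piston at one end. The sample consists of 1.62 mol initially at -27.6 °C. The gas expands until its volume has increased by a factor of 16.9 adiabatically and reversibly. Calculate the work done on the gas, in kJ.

W ≈ -6.30 kJ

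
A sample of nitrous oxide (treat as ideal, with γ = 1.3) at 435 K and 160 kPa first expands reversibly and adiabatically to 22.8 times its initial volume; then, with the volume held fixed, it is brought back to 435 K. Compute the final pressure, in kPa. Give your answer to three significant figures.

Adiabatic step (PV^γ = const): P₂ = 160×(1/22.8)^(1.3) = 2.747 kPa; T₂ = 435×(1/22.8)^(0.3) = 170.3 K.
Isochoric: P₃ = P₂(T₃/T₂) = 2.747 × (435/170.3) = 7.018 kPa.

P₃ ≈ 7.02 kPa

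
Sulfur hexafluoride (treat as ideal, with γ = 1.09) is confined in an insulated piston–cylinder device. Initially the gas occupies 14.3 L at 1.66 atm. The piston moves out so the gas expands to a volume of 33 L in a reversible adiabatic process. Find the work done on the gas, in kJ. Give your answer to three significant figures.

W ≈ -1.94 kJ

P₂ = P₁(V₁/V₂)^γ = 1.66×(14.3/33)^(1.09) = 0.6672 atm.
For a reversible adiabat, W_by_gas = (P₁V₁ − P₂V₂)/(γ−1).
W_by = (168200×0.0143 − 67600×0.033) / (0.09) = 1938 J.
W_on_gas = −W_by = -1938 J.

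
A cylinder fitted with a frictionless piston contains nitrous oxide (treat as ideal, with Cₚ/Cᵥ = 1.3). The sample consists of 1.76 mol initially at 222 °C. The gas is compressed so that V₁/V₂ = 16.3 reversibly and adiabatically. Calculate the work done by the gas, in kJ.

W ≈ -31.6 kJ

Adiabatic: T₁V₁^(γ−1) = T₂V₂^(γ−1) ⇒ T₂ = T₁ (V₁/V₂)^(γ−1).
T₁ = 222 °C = 495.1 K.
T₂ = 495.1 × 16.3^(0.3) = 1144 K.
Q = 0, so ΔU = W_on_gas = nCᵥΔT with Cᵥ = R/(γ−1) = 27.71 J/(mol·K).
ΔU = 1.76 × 27.71 × (1144 − 495.1) = 31640 J.
Work done by the gas = −ΔU = -31640 J.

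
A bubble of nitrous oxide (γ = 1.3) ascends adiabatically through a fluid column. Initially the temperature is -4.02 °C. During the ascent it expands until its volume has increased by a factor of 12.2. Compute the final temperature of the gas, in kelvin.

T₂ ≈ 127 K

Adiabatic: T₁V₁^(γ−1) = T₂V₂^(γ−1) ⇒ T₂ = T₁ (V₁/V₂)^(γ−1).
T₁ = -4.02 °C = 269.1 K.
T₂ = 269.1 × (1/12.2)^(0.3) = 127.1 K.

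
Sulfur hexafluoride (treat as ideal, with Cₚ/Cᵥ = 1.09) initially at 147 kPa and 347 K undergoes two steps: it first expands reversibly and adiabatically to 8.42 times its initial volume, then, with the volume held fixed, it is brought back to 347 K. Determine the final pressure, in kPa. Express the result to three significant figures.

P₃ ≈ 17.5 kPa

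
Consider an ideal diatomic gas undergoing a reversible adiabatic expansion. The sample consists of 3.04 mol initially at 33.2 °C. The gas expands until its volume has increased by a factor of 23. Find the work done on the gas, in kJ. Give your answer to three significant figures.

Adiabatic: T₁V₁^(γ−1) = T₂V₂^(γ−1) ⇒ T₂ = T₁ (V₁/V₂)^(γ−1).
γ = 7/5 for a diatomic ideal gas, so γ−1 = 2/5.
T₁ = 33.2 °C = 306.3 K.
T₂ = 306.3 × (1/23)^(2/5) = 87.4 K.
Q = 0, so ΔU = W_on_gas = nCᵥΔT with Cᵥ = R/(γ−1) = 20.79 J/(mol·K).
ΔU = 3.04 × 20.79 × (87.4 − 306.3) = -13830 J.

W ≈ -13.8 kJ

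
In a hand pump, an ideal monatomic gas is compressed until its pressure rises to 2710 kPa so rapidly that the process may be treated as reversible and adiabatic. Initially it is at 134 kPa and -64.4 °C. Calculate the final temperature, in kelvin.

T₂ ≈ 695 K

Adiabatic: T₂/T₁ = (P₂/P₁)^((γ−1)/γ).
For a monatomic ideal gas γ = 5/3, so (γ−1)/γ = 2/5.
T₁ = -64.4 °C = 208.7 K.
T₂ = 208.7 × (2710/134)^(2/5) = 695 K.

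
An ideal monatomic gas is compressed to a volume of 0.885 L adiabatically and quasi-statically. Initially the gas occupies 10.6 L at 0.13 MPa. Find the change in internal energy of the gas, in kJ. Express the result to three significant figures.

ΔU ≈ 8.75 kJ

γ = 5/3 for a monatomic ideal gas.
P₂ = P₁(V₁/V₂)^γ = 0.13×(10.6/0.885)^(5/3) = 8.151 MPa.
For a reversible adiabat, W_by_gas = (P₁V₁ − P₂V₂)/(γ−1).
W_by = (130000×0.0106 − 8.151×10^6×0.000885) / (2/3) = -8754 J.
Q = 0 ⇒ ΔU = −W_by = 8754 J.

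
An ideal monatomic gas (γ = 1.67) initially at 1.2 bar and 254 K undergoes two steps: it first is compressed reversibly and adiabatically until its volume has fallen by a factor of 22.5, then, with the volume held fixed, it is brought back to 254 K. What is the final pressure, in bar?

P₃ ≈ 27.0 bar

Adiabatic step (PV^γ = const): P₂ = 1.2×22.5^(1.67) = 217.4 bar; T₂ = 254×22.5^(0.67) = 2045 K.
Isochoric: P₃ = P₂(T₃/T₂) = 217.4 × (254/2045) = 27 bar.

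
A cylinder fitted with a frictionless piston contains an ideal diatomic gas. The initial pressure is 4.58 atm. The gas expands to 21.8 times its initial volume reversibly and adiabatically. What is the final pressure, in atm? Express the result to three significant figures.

P₂ ≈ 0.0612 atm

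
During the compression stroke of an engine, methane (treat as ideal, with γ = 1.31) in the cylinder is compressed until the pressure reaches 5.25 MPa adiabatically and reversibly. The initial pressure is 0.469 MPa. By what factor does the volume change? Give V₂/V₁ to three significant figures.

From PV^γ = const, V₂/V₁ = (P₁/P₂)^(1/γ).
V₂/V₁ = (0.469/5.25)^(0.763) = 0.1582.

V₂/V₁ ≈ 0.158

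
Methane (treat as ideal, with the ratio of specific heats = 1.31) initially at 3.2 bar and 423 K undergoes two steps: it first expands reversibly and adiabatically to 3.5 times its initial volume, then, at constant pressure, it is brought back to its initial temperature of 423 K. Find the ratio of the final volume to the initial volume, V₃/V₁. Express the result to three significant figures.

V₃/V₁ ≈ 5.16

Adiabatic step: V₂/V₁ = 3.5; T₂ = T₁·(1/3.5)^(0.31) = 286.9 K.
Isobaric step: V₃/V₂ = T₃/T₂ = 423/286.9.
V₃/V₁ = (V₂/V₁)(V₃/V₂) = 3.5 × (423/286.9) = 5.161.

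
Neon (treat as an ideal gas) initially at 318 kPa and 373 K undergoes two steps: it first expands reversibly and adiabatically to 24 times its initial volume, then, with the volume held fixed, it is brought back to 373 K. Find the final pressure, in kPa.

P₃ ≈ 13.2 kPa

For a monatomic ideal gas γ = 5/3.
Adiabatic step (PV^γ = const): P₂ = 318×(1/24)^(5/3) = 1.592 kPa; T₂ = 373×(1/24)^(2/3) = 44.83 K.
Isochoric: P₃ = P₂(T₃/T₂) = 1.592 × (373/44.83) = 13.25 kPa.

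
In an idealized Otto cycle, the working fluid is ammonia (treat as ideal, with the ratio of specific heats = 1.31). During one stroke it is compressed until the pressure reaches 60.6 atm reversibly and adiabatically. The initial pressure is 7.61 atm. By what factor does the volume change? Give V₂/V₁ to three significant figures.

From PV^γ = const, V₂/V₁ = (P₁/P₂)^(1/γ).
V₂/V₁ = (7.61/60.6)^(0.763) = 0.2052.

V₂/V₁ ≈ 0.205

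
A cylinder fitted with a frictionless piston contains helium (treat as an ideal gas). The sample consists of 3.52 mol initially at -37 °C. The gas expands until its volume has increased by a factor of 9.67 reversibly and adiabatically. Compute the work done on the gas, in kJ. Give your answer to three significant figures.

For a reversible adiabat TV^(γ−1) is constant, so T₂ = T₁ (V₁/V₂)^(γ−1).
γ = 5/3 for a monatomic ideal gas, so γ−1 = 2/3.
T₁ = -37 °C = 236.1 K.
T₂ = 236.1 × (1/9.67)^(2/3) = 52.03 K.
Q = 0, so ΔU = W_on_gas = nCᵥΔT with Cᵥ = R/(γ−1) = 12.47 J/(mol·K).
ΔU = 3.52 × 12.47 × (52.03 − 236.1) = -8083 J.

W ≈ -8.08 kJ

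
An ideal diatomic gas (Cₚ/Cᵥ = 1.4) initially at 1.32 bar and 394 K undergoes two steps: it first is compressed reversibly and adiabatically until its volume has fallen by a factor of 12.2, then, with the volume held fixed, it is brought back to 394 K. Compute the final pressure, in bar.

P₃ ≈ 16.1 bar

Adiabatic step (PV^γ = const): P₂ = 1.32×12.2^(1.4) = 43.8 bar; T₂ = 394×12.2^(0.4) = 1072 K.
Isochoric: P₃ = P₂(T₃/T₂) = 43.8 × (394/1072) = 16.1 bar.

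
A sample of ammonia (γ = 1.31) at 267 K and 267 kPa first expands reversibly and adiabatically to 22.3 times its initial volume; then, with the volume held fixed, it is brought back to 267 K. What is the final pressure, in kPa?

P₃ ≈ 12.0 kPa

Adiabatic step (PV^γ = const): P₂ = 267×(1/22.3)^(1.31) = 4.573 kPa; T₂ = 267×(1/22.3)^(0.31) = 102 K.
Isochoric: P₃ = P₂(T₃/T₂) = 4.573 × (267/102) = 11.97 kPa.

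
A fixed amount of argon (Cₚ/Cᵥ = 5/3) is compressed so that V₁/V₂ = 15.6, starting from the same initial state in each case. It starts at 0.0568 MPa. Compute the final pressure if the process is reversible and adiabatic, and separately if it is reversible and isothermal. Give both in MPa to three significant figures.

Isothermal: P₂ = P₁(V₁/V₂) = 0.0568×15.6 = 0.8861 MPa.
Adiabatic: P₂ = P₁(V₁/V₂)^γ = 0.0568×15.6^(5/3) = 5.532 MPa.

adiabatic: 5.53 MPa; isothermal: 0.886 MPa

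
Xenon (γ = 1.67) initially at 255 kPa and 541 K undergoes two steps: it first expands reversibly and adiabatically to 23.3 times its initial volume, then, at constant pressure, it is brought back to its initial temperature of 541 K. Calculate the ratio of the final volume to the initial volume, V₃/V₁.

Adiabatic step: V₂/V₁ = 23.3; T₂ = T₁·(1/23.3)^(0.67) = 65.62 K.
Isobaric step: V₃/V₂ = T₃/T₂ = 541/65.62.
V₃/V₁ = (V₂/V₁)(V₃/V₂) = 23.3 × (541/65.62) = 192.1.

V₃/V₁ ≈ 192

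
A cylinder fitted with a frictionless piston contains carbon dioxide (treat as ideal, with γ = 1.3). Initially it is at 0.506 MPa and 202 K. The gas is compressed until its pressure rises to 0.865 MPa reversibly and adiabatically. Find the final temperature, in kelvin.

T₂ ≈ 229 K

Adiabatic: T₂/T₁ = (P₂/P₁)^((γ−1)/γ).
T₂ = 202 × (0.865/0.506)^(0.231) = 228.6 K.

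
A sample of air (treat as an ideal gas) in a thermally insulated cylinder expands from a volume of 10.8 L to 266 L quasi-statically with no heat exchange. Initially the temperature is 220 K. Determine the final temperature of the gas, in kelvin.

T₂ ≈ 61.1 K

For a reversible adiabat TV^(γ−1) is constant, so T₂ = T₁ (V₁/V₂)^(γ−1).
For a diatomic ideal gas γ = 7/5, so γ−1 = 2/5.
T₂ = 220 × (10.8/266)^(2/5) = 61.07 K.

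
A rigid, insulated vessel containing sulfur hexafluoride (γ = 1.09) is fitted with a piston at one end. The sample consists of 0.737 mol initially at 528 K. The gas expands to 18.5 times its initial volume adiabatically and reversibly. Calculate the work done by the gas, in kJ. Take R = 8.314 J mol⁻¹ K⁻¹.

W ≈ 8.30 kJ

For a reversible adiabat TV^(γ−1) is constant, so T₂ = T₁ (V₁/V₂)^(γ−1).
T₂ = 528 × (1/18.5)^(0.09) = 406.1 K.
Q = 0, so ΔU = W_on_gas = nCᵥΔT with Cᵥ = R/(γ−1) = 92.38 J/(mol·K).
ΔU = 0.737 × 92.38 × (406.1 − 528) = -8302 J.
Work done by the gas = −ΔU = 8302 J.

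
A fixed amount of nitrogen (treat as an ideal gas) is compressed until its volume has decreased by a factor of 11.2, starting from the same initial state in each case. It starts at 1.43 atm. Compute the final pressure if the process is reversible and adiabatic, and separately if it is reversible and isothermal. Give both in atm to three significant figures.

adiabatic: 42.1 atm; isothermal: 16.0 atm

For a diatomic ideal gas γ = 7/5.
Isothermal: P₂ = P₁(V₁/V₂) = 1.43×11.2 = 16.02 atm.
Adiabatic: P₂ = P₁(V₁/V₂)^γ = 1.43×11.2^(7/5) = 42.1 atm.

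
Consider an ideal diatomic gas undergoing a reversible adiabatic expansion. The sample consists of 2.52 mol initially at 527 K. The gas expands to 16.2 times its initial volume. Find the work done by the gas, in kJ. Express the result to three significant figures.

For a reversible adiabat TV^(γ−1) is constant, so T₂ = T₁ (V₁/V₂)^(γ−1).
γ = 7/5 for a diatomic ideal gas, so γ−1 = 2/5.
T₂ = 527 × (1/16.2)^(2/5) = 173 K.
Q = 0, so ΔU = W_on_gas = nCᵥΔT with Cᵥ = R/(γ−1) = 20.79 J/(mol·K).
ΔU = 2.52 × 20.79 × (173 − 527) = -18540 J.
Work done by the gas = −ΔU = 18540 J.

W ≈ 18.5 kJ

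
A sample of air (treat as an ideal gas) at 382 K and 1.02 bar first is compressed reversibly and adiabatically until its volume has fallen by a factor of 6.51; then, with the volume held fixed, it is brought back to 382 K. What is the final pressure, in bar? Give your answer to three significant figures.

For a diatomic ideal gas γ = 7/5.
Adiabatic step (PV^γ = const): P₂ = 1.02×6.51^(7/5) = 14.05 bar; T₂ = 382×6.51^(2/5) = 808.2 K.
Isochoric: P₃ = P₂(T₃/T₂) = 14.05 × (382/808.2) = 6.64 bar.

P₃ ≈ 6.64 bar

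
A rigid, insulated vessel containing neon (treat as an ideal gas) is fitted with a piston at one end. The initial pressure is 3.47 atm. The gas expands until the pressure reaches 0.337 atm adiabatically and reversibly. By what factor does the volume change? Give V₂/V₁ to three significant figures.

V₂/V₁ ≈ 4.05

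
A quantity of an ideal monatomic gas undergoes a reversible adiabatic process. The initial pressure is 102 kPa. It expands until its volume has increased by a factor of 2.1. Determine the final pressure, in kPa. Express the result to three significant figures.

Since PV^γ is constant along a reversible adiabat, P₂ = P₁ (V₁/V₂)^γ.
For a monatomic ideal gas γ = 5/3.
P₂ = 102 × (1/2.1)^(5/3) = 29.62 kPa.

P₂ ≈ 29.6 kPa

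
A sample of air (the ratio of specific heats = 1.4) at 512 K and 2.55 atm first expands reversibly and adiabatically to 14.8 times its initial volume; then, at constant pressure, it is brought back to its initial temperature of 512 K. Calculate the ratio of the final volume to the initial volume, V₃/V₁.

Adiabatic step: V₂/V₁ = 14.8; T₂ = T₁·(1/14.8)^(0.4) = 174.2 K.
Isobaric step: V₃/V₂ = T₃/T₂ = 512/174.2.
V₃/V₁ = (V₂/V₁)(V₃/V₂) = 14.8 × (512/174.2) = 43.49.

V₃/V₁ ≈ 43.5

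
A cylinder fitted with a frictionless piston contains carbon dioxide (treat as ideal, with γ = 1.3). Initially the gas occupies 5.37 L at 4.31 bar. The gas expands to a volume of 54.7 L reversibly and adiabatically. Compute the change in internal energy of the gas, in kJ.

P₂ = P₁(V₁/V₂)^γ = 4.31×(5.37/54.7)^(1.3) = 0.2109 bar.
For a reversible adiabat, W_by_gas = (P₁V₁ − P₂V₂)/(γ−1).
W_by = (431000×0.00537 − 21090×0.0547) / (0.3) = 3870 J.
Q = 0 ⇒ ΔU = −W_by = -3870 J.

ΔU ≈ -3.87 kJ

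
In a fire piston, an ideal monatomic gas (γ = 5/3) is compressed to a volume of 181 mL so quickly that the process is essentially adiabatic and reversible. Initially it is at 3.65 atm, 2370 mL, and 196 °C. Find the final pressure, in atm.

Since PV^γ is constant along a reversible adiabat, P₂ = P₁ (V₁/V₂)^γ.
P₂ = 3.65 × (2370/181)^(5/3) = 265.5 atm.

P₂ ≈ 266 atm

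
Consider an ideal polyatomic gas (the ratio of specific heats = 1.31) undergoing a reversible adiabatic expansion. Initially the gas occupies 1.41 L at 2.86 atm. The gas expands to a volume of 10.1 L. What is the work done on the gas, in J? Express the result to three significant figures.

W ≈ -602 J

P₂ = P₁(V₁/V₂)^γ = 2.86×(1.41/10.1)^(1.31) = 0.2169 atm.
For a reversible adiabat, W_by_gas = (P₁V₁ − P₂V₂)/(γ−1).
W_by = (289800×0.00141 − 21970×0.0101) / (0.31) = 602.2 J.
W_on_gas = −W_by = -602.2 J.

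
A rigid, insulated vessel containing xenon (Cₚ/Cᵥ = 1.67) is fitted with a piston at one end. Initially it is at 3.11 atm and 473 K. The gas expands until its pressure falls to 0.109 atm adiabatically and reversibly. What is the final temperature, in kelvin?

Adiabatic: T₂/T₁ = (P₂/P₁)^((γ−1)/γ).
T₂ = 473 × (0.109/3.11)^(0.401) = 123.3 K.

T₂ ≈ 123 K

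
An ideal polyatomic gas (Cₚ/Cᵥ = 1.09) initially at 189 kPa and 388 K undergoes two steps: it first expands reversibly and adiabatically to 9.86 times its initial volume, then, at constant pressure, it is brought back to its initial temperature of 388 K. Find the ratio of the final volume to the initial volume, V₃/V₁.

Adiabatic step: V₂/V₁ = 9.86; T₂ = T₁·(1/9.86)^(0.09) = 315.8 K.
Isobaric step: V₃/V₂ = T₃/T₂ = 388/315.8.
V₃/V₁ = (V₂/V₁)(V₃/V₂) = 9.86 × (388/315.8) = 12.12.

V₃/V₁ ≈ 12.1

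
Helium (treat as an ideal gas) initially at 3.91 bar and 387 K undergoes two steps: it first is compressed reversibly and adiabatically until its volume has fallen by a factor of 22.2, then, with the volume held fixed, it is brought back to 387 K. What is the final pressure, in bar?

P₃ ≈ 86.8 bar

For a monatomic ideal gas γ = 5/3.
Adiabatic step (PV^γ = const): P₂ = 3.91×22.2^(5/3) = 685.6 bar; T₂ = 387×22.2^(2/3) = 3057 K.
Isochoric: P₃ = P₂(T₃/T₂) = 685.6 × (387/3057) = 86.8 bar.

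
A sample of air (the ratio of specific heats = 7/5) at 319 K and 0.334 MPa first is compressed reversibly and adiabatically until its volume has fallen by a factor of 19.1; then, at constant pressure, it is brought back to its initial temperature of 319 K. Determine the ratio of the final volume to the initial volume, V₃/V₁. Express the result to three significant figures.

V₃/V₁ ≈ 0.0161

Adiabatic step: V₂/V₁ = 0.05236; T₂ = T₁·19.1^(2/5) = 1038 K.
Isobaric step: V₃/V₂ = T₃/T₂ = 319/1038.
V₃/V₁ = (V₂/V₁)(V₃/V₂) = 0.05236 × (319/1038) = 0.01609.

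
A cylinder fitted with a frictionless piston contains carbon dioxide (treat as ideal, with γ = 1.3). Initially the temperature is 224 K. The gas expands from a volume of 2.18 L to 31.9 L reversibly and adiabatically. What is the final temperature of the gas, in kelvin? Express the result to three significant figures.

For a reversible adiabat TV^(γ−1) is constant, so T₂ = T₁ (V₁/V₂)^(γ−1).
T₂ = 224 × (2.18/31.9)^(0.3) = 100.1 K.

T₂ ≈ 100 K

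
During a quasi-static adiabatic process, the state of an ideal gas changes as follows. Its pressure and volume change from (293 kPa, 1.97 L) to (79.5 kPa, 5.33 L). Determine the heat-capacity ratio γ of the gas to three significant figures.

γ ≈ 1.31

PV^γ = const ⇒ γ = ln(P₂/P₁) / ln(V₁/V₂).
γ = ln(79.5/293) / ln(1.97/5.33) = 1.311.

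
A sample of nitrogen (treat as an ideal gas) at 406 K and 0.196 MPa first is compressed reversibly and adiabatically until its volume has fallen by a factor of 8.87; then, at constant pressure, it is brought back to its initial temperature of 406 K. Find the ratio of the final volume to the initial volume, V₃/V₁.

V₃/V₁ ≈ 0.0471

For a diatomic ideal gas γ = 7/5.
Adiabatic step: V₂/V₁ = 0.1127; T₂ = T₁·8.87^(2/5) = 972.1 K.
Isobaric step: V₃/V₂ = T₃/T₂ = 406/972.1.
V₃/V₁ = (V₂/V₁)(V₃/V₂) = 0.1127 × (406/972.1) = 0.04709.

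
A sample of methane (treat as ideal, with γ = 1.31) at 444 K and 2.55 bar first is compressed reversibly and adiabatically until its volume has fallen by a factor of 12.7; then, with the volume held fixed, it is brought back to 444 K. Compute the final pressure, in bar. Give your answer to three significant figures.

Adiabatic step (PV^γ = const): P₂ = 2.55×12.7^(1.31) = 71.21 bar; T₂ = 444×12.7^(0.31) = 976.3 K.
Isochoric: P₃ = P₂(T₃/T₂) = 71.21 × (444/976.3) = 32.38 bar.

P₃ ≈ 32.4 bar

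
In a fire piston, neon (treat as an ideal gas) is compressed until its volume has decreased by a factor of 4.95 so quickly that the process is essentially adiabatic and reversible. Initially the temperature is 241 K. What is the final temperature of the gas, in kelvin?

Adiabatic: T₁V₁^(γ−1) = T₂V₂^(γ−1) ⇒ T₂ = T₁ (V₁/V₂)^(γ−1).
For a monatomic ideal gas γ = 5/3, so γ−1 = 2/3.
T₂ = 241 × 4.95^(2/3) = 700 K.

T₂ ≈ 700 K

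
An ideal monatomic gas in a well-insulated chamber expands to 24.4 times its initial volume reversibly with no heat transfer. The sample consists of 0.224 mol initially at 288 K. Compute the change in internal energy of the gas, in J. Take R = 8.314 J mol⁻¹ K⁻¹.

ΔU ≈ -709 J

Adiabatic: T₁V₁^(γ−1) = T₂V₂^(γ−1) ⇒ T₂ = T₁ (V₁/V₂)^(γ−1).
γ = 5/3 for a monatomic ideal gas, so γ−1 = 2/3.
T₂ = 288 × (1/24.4)^(2/3) = 34.23 K.
Q = 0, so ΔU = W_on_gas = nCᵥΔT with Cᵥ = R/(γ−1) = 12.47 J/(mol·K).
ΔU = 0.224 × 12.47 × (34.23 − 288) = -708.9 J.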